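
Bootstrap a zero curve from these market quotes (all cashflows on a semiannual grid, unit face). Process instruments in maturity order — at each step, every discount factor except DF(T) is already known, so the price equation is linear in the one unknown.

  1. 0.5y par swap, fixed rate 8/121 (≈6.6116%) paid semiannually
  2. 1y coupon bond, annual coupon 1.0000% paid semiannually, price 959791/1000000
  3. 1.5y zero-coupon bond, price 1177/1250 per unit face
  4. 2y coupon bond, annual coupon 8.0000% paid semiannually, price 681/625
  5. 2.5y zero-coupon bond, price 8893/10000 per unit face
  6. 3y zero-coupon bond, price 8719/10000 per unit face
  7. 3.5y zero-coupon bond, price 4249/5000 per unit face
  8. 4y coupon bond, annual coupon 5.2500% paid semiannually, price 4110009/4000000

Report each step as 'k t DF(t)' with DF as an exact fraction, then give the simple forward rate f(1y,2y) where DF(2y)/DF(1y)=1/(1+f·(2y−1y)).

step 1 [0.5y] swap r/2=4/121: DF=(1 − 4/121·(0))/(1+4/121) = 121/125 ≈ 0.968000
step 2 [1y] bond c/2=1/200: DF=(959791/1000000 − 1/200·(0.968000))/(1+1/200) = 4751/5000 ≈ 0.950200
step 3 [1.5y] zero: DF = P = 1177/1250 ≈ 0.941600
step 4 [2y] bond c/2=1/25: DF=(681/625 − 1/25·(0.968000+0.950200+0.941600))/(1+1/25) = 9377/10000 ≈ 0.937700
step 5 [2.5y] zero: DF = P = 8893/10000 ≈ 0.889300
step 6 [3y] zero: DF = P = 8719/10000 ≈ 0.871900
step 7 [3.5y] zero: DF = P = 4249/5000 ≈ 0.849800
step 8 [4y] bond c/2=21/800: DF=(4110009/4000000 − 21/800·(0.968000+0.950200+0.941600+0.937700+0.889300+0.871900+0.849800))/(1+21/800) = 8373/10000 ≈ 0.837300

1 1/2 121/125
2 1 4751/5000
3 3/2 1177/1250
4 2 9377/10000
5 5/2 8893/10000
6 3 8719/10000
7 7/2 4249/5000
8 4 8373/10000
f(1y,2y) = ((4751/5000)/(9377/10000) − 1)/(1) = 125/9377 ≈ 1.3330%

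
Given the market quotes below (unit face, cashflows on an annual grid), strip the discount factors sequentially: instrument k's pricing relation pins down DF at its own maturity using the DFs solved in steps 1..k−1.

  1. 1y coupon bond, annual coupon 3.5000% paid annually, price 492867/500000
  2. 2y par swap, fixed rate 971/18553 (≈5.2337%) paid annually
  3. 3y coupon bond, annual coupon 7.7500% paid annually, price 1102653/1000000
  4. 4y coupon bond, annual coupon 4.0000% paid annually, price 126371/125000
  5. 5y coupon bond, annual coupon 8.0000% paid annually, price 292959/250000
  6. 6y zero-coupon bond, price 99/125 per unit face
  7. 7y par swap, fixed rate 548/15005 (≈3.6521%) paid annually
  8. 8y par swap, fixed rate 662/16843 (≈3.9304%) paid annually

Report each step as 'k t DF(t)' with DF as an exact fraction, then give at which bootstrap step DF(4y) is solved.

1 1 2381/2500
2 2 9029/10000
3 3 8899/10000
4 4 1733/2000
5 5 327/400
6 6 99/125
7 7 488/625
8 8 919/1250
DF(4y) is solved at step 4

step 1 [1y] bond c/1=7/200: DF=(492867/500000 − 7/200·(0))/(1+7/200) = 2381/2500 ≈ 0.952400
step 2 [2y] swap r/1=971/18553: DF=(1 − 971/18553·(0.952400))/(1+971/18553) = 9029/10000 ≈ 0.902900
step 3 [3y] bond c/1=31/400: DF=(1102653/1000000 − 31/400·(0.952400+0.902900))/(1+31/400) = 8899/10000 ≈ 0.889900
step 4 [4y] bond c/1=1/25: DF=(126371/125000 − 1/25·(0.952400+0.902900+0.889900))/(1+1/25) = 1733/2000 ≈ 0.866500
step 5 [5y] bond c/1=2/25: DF=(292959/250000 − 2/25·(0.952400+0.902900+0.889900+0.866500))/(1+2/25) = 327/400 ≈ 0.817500
step 6 [6y] zero: DF = P = 99/125 ≈ 0.792000
step 7 [7y] swap r/1=548/15005: DF=(1 − 548/15005·(0.952400+0.902900+0.889900+0.866500+0.817500+0.792000))/(1+548/15005) = 488/625 ≈ 0.780800
step 8 [8y] swap r/1=662/16843: DF=(1 − 662/16843·(0.952400+0.902900+0.889900+0.866500+0.817500+0.792000+0.780800))/(1+662/16843) = 919/1250 ≈ 0.735200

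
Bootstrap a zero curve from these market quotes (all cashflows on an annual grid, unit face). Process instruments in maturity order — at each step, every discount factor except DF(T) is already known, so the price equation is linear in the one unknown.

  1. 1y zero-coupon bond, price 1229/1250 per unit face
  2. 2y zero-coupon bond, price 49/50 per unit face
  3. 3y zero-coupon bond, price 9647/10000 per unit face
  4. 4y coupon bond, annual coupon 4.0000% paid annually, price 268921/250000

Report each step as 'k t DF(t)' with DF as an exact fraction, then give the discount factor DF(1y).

step 1 [1y] zero: DF = P = 1229/1250 ≈ 0.983200
step 2 [2y] zero: DF = P = 49/50 ≈ 0.980000
step 3 [3y] zero: DF = P = 9647/10000 ≈ 0.964700
step 4 [4y] bond c/1=1/25: DF=(268921/250000 − 1/25·(0.983200+0.980000+0.964700))/(1+1/25) = 9217/10000 ≈ 0.921700

1 1 1229/1250
2 2 49/50
3 3 9647/10000
4 4 9217/10000
DF(1y) = 1229/1250 ≈ 0.983200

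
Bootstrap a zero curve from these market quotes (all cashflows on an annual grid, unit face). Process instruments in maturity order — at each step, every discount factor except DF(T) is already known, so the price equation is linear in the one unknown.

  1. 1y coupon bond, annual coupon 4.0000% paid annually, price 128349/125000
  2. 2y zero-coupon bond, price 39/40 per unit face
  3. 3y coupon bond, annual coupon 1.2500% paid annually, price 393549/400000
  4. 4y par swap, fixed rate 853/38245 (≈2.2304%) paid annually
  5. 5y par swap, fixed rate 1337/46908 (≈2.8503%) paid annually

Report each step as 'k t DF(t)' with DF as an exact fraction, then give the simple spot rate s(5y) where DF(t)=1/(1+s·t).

step 1 [1y] bond c/1=1/25: DF=(128349/125000 − 1/25·(0))/(1+1/25) = 9873/10000 ≈ 0.987300
step 2 [2y] zero: DF = P = 39/40 ≈ 0.975000
step 3 [3y] bond c/1=1/80: DF=(393549/400000 − 1/80·(0.987300+0.975000))/(1+1/80) = 379/400 ≈ 0.947500
step 4 [4y] swap r/1=853/38245: DF=(1 − 853/38245·(0.987300+0.975000+0.947500))/(1+853/38245) = 9147/10000 ≈ 0.914700
step 5 [5y] swap r/1=1337/46908: DF=(1 − 1337/46908·(0.987300+0.975000+0.947500+0.914700))/(1+1337/46908) = 8663/10000 ≈ 0.866300

1 1 9873/10000
2 2 39/40
3 3 379/400
4 4 9147/10000
5 5 8663/10000
s(5y) = (1/(8663/10000) − 1)/(5) = 1337/43315 ≈ 3.0867%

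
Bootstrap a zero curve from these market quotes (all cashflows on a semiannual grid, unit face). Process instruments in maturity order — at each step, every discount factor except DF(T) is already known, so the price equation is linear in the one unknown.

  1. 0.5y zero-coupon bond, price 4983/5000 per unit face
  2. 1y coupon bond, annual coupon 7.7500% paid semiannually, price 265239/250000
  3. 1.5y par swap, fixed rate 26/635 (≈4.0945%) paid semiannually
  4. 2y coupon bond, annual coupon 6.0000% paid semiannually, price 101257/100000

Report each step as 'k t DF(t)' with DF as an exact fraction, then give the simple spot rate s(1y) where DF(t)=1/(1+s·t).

step 1 [0.5y] zero: DF = P = 4983/5000 ≈ 0.996600
step 2 [1y] bond c/2=31/800: DF=(265239/250000 − 31/800·(0.996600))/(1+31/800) = 4921/5000 ≈ 0.984200
step 3 [1.5y] swap r/2=13/635: DF=(1 − 13/635·(0.996600+0.984200))/(1+13/635) = 4701/5000 ≈ 0.940200
step 4 [2y] bond c/2=3/100: DF=(101257/100000 − 3/100·(0.996600+0.984200+0.940200))/(1+3/100) = 449/500 ≈ 0.898000

1 1/2 4983/5000
2 1 4921/5000
3 3/2 4701/5000
4 2 449/500
s(1y) = (1/(4921/5000) − 1)/(1) = 79/4921 ≈ 1.6054%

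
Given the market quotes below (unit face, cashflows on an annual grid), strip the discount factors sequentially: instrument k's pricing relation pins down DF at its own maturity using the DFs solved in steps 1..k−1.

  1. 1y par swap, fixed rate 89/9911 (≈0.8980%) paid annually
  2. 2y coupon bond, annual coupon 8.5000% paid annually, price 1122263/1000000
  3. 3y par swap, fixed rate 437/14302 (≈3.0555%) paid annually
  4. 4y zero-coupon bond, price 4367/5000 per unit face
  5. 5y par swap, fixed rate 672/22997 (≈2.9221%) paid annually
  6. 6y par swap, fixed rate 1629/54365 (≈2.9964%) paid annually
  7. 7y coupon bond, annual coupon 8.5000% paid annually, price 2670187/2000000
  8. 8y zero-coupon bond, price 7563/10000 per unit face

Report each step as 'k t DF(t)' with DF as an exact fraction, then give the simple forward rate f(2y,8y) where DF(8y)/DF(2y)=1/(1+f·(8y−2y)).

1 1 9911/10000
2 2 9567/10000
3 3 4563/5000
4 4 4367/5000
5 5 541/625
6 6 8371/10000
7 7 4023/5000
8 8 7563/10000
f(2y,8y) = ((9567/10000)/(7563/10000) − 1)/(6) = 334/7563 ≈ 4.4162%

step 1 [1y] swap r/1=89/9911: DF=(1 − 89/9911·(0))/(1+89/9911) = 9911/10000 ≈ 0.991100
step 2 [2y] bond c/1=17/200: DF=(1122263/1000000 − 17/200·(0.991100))/(1+17/200) = 9567/10000 ≈ 0.956700
step 3 [3y] swap r/1=437/14302: DF=(1 − 437/14302·(0.991100+0.956700))/(1+437/14302) = 4563/5000 ≈ 0.912600
step 4 [4y] zero: DF = P = 4367/5000 ≈ 0.873400
step 5 [5y] swap r/1=672/22997: DF=(1 − 672/22997·(0.991100+0.956700+0.912600+0.873400))/(1+672/22997) = 541/625 ≈ 0.865600
step 6 [6y] swap r/1=1629/54365: DF=(1 − 1629/54365·(0.991100+0.956700+0.912600+0.873400+0.865600))/(1+1629/54365) = 8371/10000 ≈ 0.837100
step 7 [7y] bond c/1=17/200: DF=(2670187/2000000 − 17/200·(0.991100+0.956700+0.912600+0.873400+0.865600+0.837100))/(1+17/200) = 4023/5000 ≈ 0.804600
step 8 [8y] zero: DF = P = 7563/10000 ≈ 0.756300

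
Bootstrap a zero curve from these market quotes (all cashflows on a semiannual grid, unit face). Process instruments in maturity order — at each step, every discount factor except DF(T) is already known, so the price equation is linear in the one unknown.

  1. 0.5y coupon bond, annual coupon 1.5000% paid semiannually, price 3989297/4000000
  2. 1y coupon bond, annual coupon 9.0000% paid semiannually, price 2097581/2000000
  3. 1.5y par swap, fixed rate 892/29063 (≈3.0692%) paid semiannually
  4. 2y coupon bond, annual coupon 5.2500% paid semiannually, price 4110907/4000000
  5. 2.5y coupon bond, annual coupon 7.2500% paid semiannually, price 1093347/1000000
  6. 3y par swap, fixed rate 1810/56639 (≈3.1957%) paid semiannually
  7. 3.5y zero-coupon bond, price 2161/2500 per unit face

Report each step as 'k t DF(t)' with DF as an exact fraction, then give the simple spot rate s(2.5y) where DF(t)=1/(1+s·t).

1 1/2 9899/10000
2 1 961/1000
3 3/2 4777/5000
4 2 9271/10000
5 5/2 921/1000
6 3 1819/2000
7 7/2 2161/2500
s(2.5y) = (1/(921/1000) − 1)/(5/2) = 158/4605 ≈ 3.4311%

step 1 [0.5y] bond c/2=3/400: DF=(3989297/4000000 − 3/400·(0))/(1+3/400) = 9899/10000 ≈ 0.989900
step 2 [1y] bond c/2=9/200: DF=(2097581/2000000 − 9/200·(0.989900))/(1+9/200) = 961/1000 ≈ 0.961000
step 3 [1.5y] swap r/2=446/29063: DF=(1 − 446/29063·(0.989900+0.961000))/(1+446/29063) = 4777/5000 ≈ 0.955400
step 4 [2y] bond c/2=21/800: DF=(4110907/4000000 − 21/800·(0.989900+0.961000+0.955400))/(1+21/800) = 9271/10000 ≈ 0.927100
step 5 [2.5y] bond c/2=29/800: DF=(1093347/1000000 − 29/800·(0.989900+0.961000+0.955400+0.927100))/(1+29/800) = 921/1000 ≈ 0.921000
step 6 [3y] swap r/2=905/56639: DF=(1 − 905/56639·(0.989900+0.961000+0.955400+0.927100+0.921000))/(1+905/56639) = 1819/2000 ≈ 0.909500
step 7 [3.5y] zero: DF = P = 2161/2500 ≈ 0.864400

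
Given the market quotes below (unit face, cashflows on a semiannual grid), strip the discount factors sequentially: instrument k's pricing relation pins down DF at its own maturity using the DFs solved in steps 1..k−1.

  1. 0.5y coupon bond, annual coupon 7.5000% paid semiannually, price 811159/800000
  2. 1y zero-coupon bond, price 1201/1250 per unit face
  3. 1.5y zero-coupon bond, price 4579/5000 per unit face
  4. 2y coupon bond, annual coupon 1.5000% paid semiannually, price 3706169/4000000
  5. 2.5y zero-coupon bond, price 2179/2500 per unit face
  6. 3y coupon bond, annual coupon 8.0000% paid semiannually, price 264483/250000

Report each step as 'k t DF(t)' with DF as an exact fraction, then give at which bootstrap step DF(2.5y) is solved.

step 1 [0.5y] bond c/2=3/80: DF=(811159/800000 − 3/80·(0))/(1+3/80) = 9773/10000 ≈ 0.977300
step 2 [1y] zero: DF = P = 1201/1250 ≈ 0.960800
step 3 [1.5y] zero: DF = P = 4579/5000 ≈ 0.915800
step 4 [2y] bond c/2=3/400: DF=(3706169/4000000 − 3/400·(0.977300+0.960800+0.915800))/(1+3/400) = 1123/1250 ≈ 0.898400
step 5 [2.5y] zero: DF = P = 2179/2500 ≈ 0.871600
step 6 [3y] bond c/2=1/25: DF=(264483/250000 − 1/25·(0.977300+0.960800+0.915800+0.898400+0.871600))/(1+1/25) = 4197/5000 ≈ 0.839400

1 1/2 9773/10000
2 1 1201/1250
3 3/2 4579/5000
4 2 1123/1250
5 5/2 2179/2500
6 3 4197/5000
DF(2.5y) is solved at step 5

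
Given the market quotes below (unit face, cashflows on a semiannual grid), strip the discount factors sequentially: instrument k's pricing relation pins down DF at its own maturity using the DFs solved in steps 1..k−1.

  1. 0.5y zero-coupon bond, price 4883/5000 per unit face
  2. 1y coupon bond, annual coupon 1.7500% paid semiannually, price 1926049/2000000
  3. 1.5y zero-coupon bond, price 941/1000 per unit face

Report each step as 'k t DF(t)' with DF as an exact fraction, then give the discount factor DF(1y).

1 1/2 4883/5000
2 1 4731/5000
3 3/2 941/1000
DF(1y) = 4731/5000 ≈ 0.946200

step 1 [0.5y] zero: DF = P = 4883/5000 ≈ 0.976600
step 2 [1y] bond c/2=7/800: DF=(1926049/2000000 − 7/800·(0.976600))/(1+7/800) = 4731/5000 ≈ 0.946200
step 3 [1.5y] zero: DF = P = 941/1000 ≈ 0.941000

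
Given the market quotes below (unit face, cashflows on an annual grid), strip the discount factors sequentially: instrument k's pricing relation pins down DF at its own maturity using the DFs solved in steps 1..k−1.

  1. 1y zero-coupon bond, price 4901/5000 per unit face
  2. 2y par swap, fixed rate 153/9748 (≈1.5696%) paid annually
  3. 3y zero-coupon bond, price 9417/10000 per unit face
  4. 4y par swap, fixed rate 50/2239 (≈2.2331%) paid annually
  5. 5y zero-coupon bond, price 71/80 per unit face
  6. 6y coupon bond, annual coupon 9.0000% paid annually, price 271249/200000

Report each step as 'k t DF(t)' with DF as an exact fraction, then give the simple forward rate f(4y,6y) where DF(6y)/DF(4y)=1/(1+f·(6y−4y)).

1 1 4901/5000
2 2 4847/5000
3 3 9417/10000
4 4 183/200
5 5 71/80
6 6 8567/10000
f(4y,6y) = ((183/200)/(8567/10000) − 1)/(2) = 583/17134 ≈ 3.4026%

step 1 [1y] zero: DF = P = 4901/5000 ≈ 0.980200
step 2 [2y] swap r/1=153/9748: DF=(1 − 153/9748·(0.980200))/(1+153/9748) = 4847/5000 ≈ 0.969400
step 3 [3y] zero: DF = P = 9417/10000 ≈ 0.941700
step 4 [4y] swap r/1=50/2239: DF=(1 − 50/2239·(0.980200+0.969400+0.941700))/(1+50/2239) = 183/200 ≈ 0.915000
step 5 [5y] zero: DF = P = 71/80 ≈ 0.887500
step 6 [6y] bond c/1=9/100: DF=(271249/200000 − 9/100·(0.980200+0.969400+0.941700+0.915000+0.887500))/(1+9/100) = 8567/10000 ≈ 0.856700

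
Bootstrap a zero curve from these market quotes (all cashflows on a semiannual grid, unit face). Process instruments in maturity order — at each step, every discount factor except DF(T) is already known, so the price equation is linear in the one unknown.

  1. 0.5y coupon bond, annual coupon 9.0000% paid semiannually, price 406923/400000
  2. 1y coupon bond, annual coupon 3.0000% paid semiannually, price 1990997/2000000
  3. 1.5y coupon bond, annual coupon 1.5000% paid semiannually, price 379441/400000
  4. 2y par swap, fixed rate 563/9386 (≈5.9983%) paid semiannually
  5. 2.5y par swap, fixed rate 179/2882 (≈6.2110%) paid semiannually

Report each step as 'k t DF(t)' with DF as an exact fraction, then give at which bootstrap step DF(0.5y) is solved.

step 1 [0.5y] bond c/2=9/200: DF=(406923/400000 − 9/200·(0))/(1+9/200) = 1947/2000 ≈ 0.973500
step 2 [1y] bond c/2=3/200: DF=(1990997/2000000 − 3/200·(0.973500))/(1+3/200) = 604/625 ≈ 0.966400
step 3 [1.5y] bond c/2=3/400: DF=(379441/400000 − 3/400·(0.973500+0.966400))/(1+3/400) = 9271/10000 ≈ 0.927100
step 4 [2y] swap r/2=563/18772: DF=(1 − 563/18772·(0.973500+0.966400+0.927100))/(1+563/18772) = 4437/5000 ≈ 0.887400
step 5 [2.5y] swap r/2=179/5764: DF=(1 − 179/5764·(0.973500+0.966400+0.927100+0.887400))/(1+179/5764) = 1071/1250 ≈ 0.856800

1 1/2 1947/2000
2 1 604/625
3 3/2 9271/10000
4 2 4437/5000
5 5/2 1071/1250
DF(0.5y) is solved at step 1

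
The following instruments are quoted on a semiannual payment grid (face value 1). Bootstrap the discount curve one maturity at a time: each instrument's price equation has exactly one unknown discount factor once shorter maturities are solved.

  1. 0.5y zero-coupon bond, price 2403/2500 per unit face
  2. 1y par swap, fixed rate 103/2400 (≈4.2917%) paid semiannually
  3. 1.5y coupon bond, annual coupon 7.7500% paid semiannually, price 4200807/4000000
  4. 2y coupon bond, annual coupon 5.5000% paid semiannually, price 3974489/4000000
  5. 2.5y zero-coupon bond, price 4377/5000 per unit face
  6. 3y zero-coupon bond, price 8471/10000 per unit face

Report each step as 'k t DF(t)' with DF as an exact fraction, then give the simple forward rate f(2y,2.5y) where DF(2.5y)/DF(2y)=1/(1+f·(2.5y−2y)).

1 1/2 2403/2500
2 1 2397/2500
3 3/2 4697/5000
4 2 1781/2000
5 5/2 4377/5000
6 3 8471/10000
f(2y,2.5y) = ((1781/2000)/(4377/5000) − 1)/(1/2) = 151/4377 ≈ 3.4499%

step 1 [0.5y] zero: DF = P = 2403/2500 ≈ 0.961200
step 2 [1y] swap r/2=103/4800: DF=(1 − 103/4800·(0.961200))/(1+103/4800) = 2397/2500 ≈ 0.958800
step 3 [1.5y] bond c/2=31/800: DF=(4200807/4000000 − 31/800·(0.961200+0.958800))/(1+31/800) = 4697/5000 ≈ 0.939400
step 4 [2y] bond c/2=11/400: DF=(3974489/4000000 − 11/400·(0.961200+0.958800+0.939400))/(1+11/400) = 1781/2000 ≈ 0.890500
step 5 [2.5y] zero: DF = P = 4377/5000 ≈ 0.875400
step 6 [3y] zero: DF = P = 8471/10000 ≈ 0.847100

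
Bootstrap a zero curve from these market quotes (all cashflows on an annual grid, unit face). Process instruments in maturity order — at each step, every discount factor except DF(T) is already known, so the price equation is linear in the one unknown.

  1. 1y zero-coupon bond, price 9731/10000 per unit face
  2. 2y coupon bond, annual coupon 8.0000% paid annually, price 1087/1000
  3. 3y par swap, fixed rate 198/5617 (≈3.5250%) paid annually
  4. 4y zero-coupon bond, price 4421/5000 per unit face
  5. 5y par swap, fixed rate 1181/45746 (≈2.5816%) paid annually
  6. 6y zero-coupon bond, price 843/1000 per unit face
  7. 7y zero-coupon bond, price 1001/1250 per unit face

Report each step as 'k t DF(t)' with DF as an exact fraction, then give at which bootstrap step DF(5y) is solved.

step 1 [1y] zero: DF = P = 9731/10000 ≈ 0.973100
step 2 [2y] bond c/1=2/25: DF=(1087/1000 − 2/25·(0.973100))/(1+2/25) = 584/625 ≈ 0.934400
step 3 [3y] swap r/1=198/5617: DF=(1 − 198/5617·(0.973100+0.934400))/(1+198/5617) = 901/1000 ≈ 0.901000
step 4 [4y] zero: DF = P = 4421/5000 ≈ 0.884200
step 5 [5y] swap r/1=1181/45746: DF=(1 − 1181/45746·(0.973100+0.934400+0.901000+0.884200))/(1+1181/45746) = 8819/10000 ≈ 0.881900
step 6 [6y] zero: DF = P = 843/1000 ≈ 0.843000
step 7 [7y] zero: DF = P = 1001/1250 ≈ 0.800800

1 1 9731/10000
2 2 584/625
3 3 901/1000
4 4 4421/5000
5 5 8819/10000
6 6 843/1000
7 7 1001/1250
DF(5y) is solved at step 5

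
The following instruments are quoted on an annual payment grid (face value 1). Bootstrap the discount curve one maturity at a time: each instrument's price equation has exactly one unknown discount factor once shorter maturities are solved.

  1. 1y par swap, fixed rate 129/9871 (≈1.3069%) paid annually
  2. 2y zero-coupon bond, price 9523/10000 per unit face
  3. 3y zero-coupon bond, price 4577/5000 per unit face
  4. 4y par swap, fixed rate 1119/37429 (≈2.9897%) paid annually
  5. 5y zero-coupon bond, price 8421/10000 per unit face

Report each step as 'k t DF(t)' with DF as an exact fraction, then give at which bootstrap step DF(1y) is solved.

step 1 [1y] swap r/1=129/9871: DF=(1 − 129/9871·(0))/(1+129/9871) = 9871/10000 ≈ 0.987100
step 2 [2y] zero: DF = P = 9523/10000 ≈ 0.952300
step 3 [3y] zero: DF = P = 4577/5000 ≈ 0.915400
step 4 [4y] swap r/1=1119/37429: DF=(1 − 1119/37429·(0.987100+0.952300+0.915400))/(1+1119/37429) = 8881/10000 ≈ 0.888100
step 5 [5y] zero: DF = P = 8421/10000 ≈ 0.842100

1 1 9871/10000
2 2 9523/10000
3 3 4577/5000
4 4 8881/10000
5 5 8421/10000
DF(1y) is solved at step 1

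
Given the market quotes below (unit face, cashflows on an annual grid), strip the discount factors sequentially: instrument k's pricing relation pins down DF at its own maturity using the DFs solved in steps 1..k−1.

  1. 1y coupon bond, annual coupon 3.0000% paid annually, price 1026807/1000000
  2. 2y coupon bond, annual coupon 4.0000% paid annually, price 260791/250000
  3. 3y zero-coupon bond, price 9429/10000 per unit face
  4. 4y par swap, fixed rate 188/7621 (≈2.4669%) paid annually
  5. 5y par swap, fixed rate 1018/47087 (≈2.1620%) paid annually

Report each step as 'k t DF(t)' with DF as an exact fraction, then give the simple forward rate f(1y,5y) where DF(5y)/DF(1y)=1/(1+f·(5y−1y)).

step 1 [1y] bond c/1=3/100: DF=(1026807/1000000 − 3/100·(0))/(1+3/100) = 9969/10000 ≈ 0.996900
step 2 [2y] bond c/1=1/25: DF=(260791/250000 − 1/25·(0.996900))/(1+1/25) = 9647/10000 ≈ 0.964700
step 3 [3y] zero: DF = P = 9429/10000 ≈ 0.942900
step 4 [4y] swap r/1=188/7621: DF=(1 − 188/7621·(0.996900+0.964700+0.942900))/(1+188/7621) = 453/500 ≈ 0.906000
step 5 [5y] swap r/1=1018/47087: DF=(1 − 1018/47087·(0.996900+0.964700+0.942900+0.906000))/(1+1018/47087) = 4491/5000 ≈ 0.898200

1 1 9969/10000
2 2 9647/10000
3 3 9429/10000
4 4 453/500
5 5 4491/5000
f(1y,5y) = ((9969/10000)/(4491/5000) − 1)/(4) = 329/11976 ≈ 2.7472%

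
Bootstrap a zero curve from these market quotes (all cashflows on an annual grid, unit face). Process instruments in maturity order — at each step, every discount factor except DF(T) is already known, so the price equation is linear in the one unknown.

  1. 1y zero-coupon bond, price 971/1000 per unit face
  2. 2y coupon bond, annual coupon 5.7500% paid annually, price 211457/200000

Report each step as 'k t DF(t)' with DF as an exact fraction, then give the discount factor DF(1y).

1 1 971/1000
2 2 947/1000
DF(1y) = 971/1000 ≈ 0.971000

step 1 [1y] zero: DF = P = 971/1000 ≈ 0.971000
step 2 [2y] bond c/1=23/400: DF=(211457/200000 − 23/400·(0.971000))/(1+23/400) = 947/1000 ≈ 0.947000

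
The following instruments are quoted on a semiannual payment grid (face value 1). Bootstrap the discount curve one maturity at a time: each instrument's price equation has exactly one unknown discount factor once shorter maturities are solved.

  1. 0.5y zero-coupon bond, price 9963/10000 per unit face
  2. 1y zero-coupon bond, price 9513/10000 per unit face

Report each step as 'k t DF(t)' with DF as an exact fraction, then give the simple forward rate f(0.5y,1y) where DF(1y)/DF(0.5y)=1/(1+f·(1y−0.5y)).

step 1 [0.5y] zero: DF = P = 9963/10000 ≈ 0.996300
step 2 [1y] zero: DF = P = 9513/10000 ≈ 0.951300

1 1/2 9963/10000
2 1 9513/10000
f(0.5y,1y) = ((9963/10000)/(9513/10000) − 1)/(1/2) = 100/1057 ≈ 9.4607%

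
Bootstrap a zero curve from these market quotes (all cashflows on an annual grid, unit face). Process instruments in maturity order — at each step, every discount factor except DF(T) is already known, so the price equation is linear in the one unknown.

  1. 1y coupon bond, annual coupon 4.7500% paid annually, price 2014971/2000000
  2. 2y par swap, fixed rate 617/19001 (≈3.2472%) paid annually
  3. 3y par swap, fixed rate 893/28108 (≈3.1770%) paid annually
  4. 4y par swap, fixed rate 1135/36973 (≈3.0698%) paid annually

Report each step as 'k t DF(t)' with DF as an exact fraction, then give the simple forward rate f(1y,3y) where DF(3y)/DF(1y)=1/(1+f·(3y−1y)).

step 1 [1y] bond c/1=19/400: DF=(2014971/2000000 − 19/400·(0))/(1+19/400) = 4809/5000 ≈ 0.961800
step 2 [2y] swap r/1=617/19001: DF=(1 − 617/19001·(0.961800))/(1+617/19001) = 9383/10000 ≈ 0.938300
step 3 [3y] swap r/1=893/28108: DF=(1 − 893/28108·(0.961800+0.938300))/(1+893/28108) = 9107/10000 ≈ 0.910700
step 4 [4y] swap r/1=1135/36973: DF=(1 − 1135/36973·(0.961800+0.938300+0.910700))/(1+1135/36973) = 1773/2000 ≈ 0.886500

1 1 4809/5000
2 2 9383/10000
3 3 9107/10000
4 4 1773/2000
f(1y,3y) = ((4809/5000)/(9107/10000) − 1)/(2) = 73/2602 ≈ 2.8055%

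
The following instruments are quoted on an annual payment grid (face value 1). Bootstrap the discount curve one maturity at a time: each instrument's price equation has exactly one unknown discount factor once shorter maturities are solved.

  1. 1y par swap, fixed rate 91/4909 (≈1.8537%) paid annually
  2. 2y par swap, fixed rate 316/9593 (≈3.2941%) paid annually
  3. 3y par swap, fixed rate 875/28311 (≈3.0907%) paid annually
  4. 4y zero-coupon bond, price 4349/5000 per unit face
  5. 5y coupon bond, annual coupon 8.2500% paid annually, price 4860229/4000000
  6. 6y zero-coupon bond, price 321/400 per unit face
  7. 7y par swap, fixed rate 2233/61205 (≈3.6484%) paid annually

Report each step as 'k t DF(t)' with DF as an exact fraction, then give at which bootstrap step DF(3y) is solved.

1 1 4909/5000
2 2 1171/1250
3 3 73/80
4 4 4349/5000
5 5 2101/2500
6 6 321/400
7 7 7767/10000
DF(3y) is solved at step 3

step 1 [1y] swap r/1=91/4909: DF=(1 − 91/4909·(0))/(1+91/4909) = 4909/5000 ≈ 0.981800
step 2 [2y] swap r/1=316/9593: DF=(1 − 316/9593·(0.981800))/(1+316/9593) = 1171/1250 ≈ 0.936800
step 3 [3y] swap r/1=875/28311: DF=(1 − 875/28311·(0.981800+0.936800))/(1+875/28311) = 73/80 ≈ 0.912500
step 4 [4y] zero: DF = P = 4349/5000 ≈ 0.869800
step 5 [5y] bond c/1=33/400: DF=(4860229/4000000 − 33/400·(0.981800+0.936800+0.912500+0.869800))/(1+33/400) = 2101/2500 ≈ 0.840400
step 6 [6y] zero: DF = P = 321/400 ≈ 0.802500
step 7 [7y] swap r/1=2233/61205: DF=(1 − 2233/61205·(0.981800+0.936800+0.912500+0.869800+0.840400+0.802500))/(1+2233/61205) = 7767/10000 ≈ 0.776700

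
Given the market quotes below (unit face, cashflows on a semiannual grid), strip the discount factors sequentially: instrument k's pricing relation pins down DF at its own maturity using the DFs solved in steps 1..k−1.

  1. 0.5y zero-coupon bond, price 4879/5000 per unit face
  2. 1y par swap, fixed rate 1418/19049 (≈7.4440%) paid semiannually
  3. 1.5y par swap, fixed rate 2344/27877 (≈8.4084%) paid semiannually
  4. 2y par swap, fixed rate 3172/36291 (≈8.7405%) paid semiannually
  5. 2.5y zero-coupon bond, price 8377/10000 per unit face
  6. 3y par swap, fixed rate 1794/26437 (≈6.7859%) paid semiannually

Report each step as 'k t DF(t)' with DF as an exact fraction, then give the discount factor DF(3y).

1 1/2 4879/5000
2 1 9291/10000
3 3/2 2207/2500
4 2 4207/5000
5 5/2 8377/10000
6 3 4103/5000
DF(3y) = 4103/5000 ≈ 0.820600

step 1 [0.5y] zero: DF = P = 4879/5000 ≈ 0.975800
step 2 [1y] swap r/2=709/19049: DF=(1 − 709/19049·(0.975800))/(1+709/19049) = 9291/10000 ≈ 0.929100
step 3 [1.5y] swap r/2=1172/27877: DF=(1 − 1172/27877·(0.975800+0.929100))/(1+1172/27877) = 2207/2500 ≈ 0.882800
step 4 [2y] swap r/2=1586/36291: DF=(1 − 1586/36291·(0.975800+0.929100+0.882800))/(1+1586/36291) = 4207/5000 ≈ 0.841400
step 5 [2.5y] zero: DF = P = 8377/10000 ≈ 0.837700
step 6 [3y] swap r/2=897/26437: DF=(1 − 897/26437·(0.975800+0.929100+0.882800+0.841400+0.837700))/(1+897/26437) = 4103/5000 ≈ 0.820600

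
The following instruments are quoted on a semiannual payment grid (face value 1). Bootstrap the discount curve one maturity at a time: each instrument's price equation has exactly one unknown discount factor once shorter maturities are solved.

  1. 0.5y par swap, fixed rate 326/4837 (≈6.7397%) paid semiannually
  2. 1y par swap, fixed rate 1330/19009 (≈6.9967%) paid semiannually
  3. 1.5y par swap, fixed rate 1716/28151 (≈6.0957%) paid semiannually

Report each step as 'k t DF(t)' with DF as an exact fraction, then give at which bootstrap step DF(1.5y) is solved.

step 1 [0.5y] swap r/2=163/4837: DF=(1 − 163/4837·(0))/(1+163/4837) = 4837/5000 ≈ 0.967400
step 2 [1y] swap r/2=665/19009: DF=(1 − 665/19009·(0.967400))/(1+665/19009) = 1867/2000 ≈ 0.933500
step 3 [1.5y] swap r/2=858/28151: DF=(1 − 858/28151·(0.967400+0.933500))/(1+858/28151) = 4571/5000 ≈ 0.914200

1 1/2 4837/5000
2 1 1867/2000
3 3/2 4571/5000
DF(1.5y) is solved at step 3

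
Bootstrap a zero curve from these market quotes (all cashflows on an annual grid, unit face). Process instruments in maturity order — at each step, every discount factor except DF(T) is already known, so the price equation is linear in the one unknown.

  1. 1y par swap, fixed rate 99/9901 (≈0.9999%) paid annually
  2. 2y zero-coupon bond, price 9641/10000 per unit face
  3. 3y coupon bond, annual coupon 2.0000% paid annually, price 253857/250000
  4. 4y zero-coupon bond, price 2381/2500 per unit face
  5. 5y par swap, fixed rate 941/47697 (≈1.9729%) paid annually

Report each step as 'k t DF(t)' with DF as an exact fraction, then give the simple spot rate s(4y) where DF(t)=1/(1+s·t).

1 1 9901/10000
2 2 9641/10000
3 3 2393/2500
4 4 2381/2500
5 5 9059/10000
s(4y) = (1/(2381/2500) − 1)/(4) = 119/9524 ≈ 1.2495%

step 1 [1y] swap r/1=99/9901: DF=(1 − 99/9901·(0))/(1+99/9901) = 9901/10000 ≈ 0.990100
step 2 [2y] zero: DF = P = 9641/10000 ≈ 0.964100
step 3 [3y] bond c/1=1/50: DF=(253857/250000 − 1/50·(0.990100+0.964100))/(1+1/50) = 2393/2500 ≈ 0.957200
step 4 [4y] zero: DF = P = 2381/2500 ≈ 0.952400
step 5 [5y] swap r/1=941/47697: DF=(1 − 941/47697·(0.990100+0.964100+0.957200+0.952400))/(1+941/47697) = 9059/10000 ≈ 0.905900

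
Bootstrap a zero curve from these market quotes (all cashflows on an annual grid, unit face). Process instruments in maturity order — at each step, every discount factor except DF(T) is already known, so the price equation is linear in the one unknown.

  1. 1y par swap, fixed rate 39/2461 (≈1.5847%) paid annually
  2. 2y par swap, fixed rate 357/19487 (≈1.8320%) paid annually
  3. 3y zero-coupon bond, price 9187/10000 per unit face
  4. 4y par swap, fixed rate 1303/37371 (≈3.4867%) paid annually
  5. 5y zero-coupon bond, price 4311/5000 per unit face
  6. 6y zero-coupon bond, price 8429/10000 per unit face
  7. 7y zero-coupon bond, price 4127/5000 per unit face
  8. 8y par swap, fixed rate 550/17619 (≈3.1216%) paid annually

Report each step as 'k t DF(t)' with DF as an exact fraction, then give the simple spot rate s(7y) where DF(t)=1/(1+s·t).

step 1 [1y] swap r/1=39/2461: DF=(1 − 39/2461·(0))/(1+39/2461) = 2461/2500 ≈ 0.984400
step 2 [2y] swap r/1=357/19487: DF=(1 − 357/19487·(0.984400))/(1+357/19487) = 9643/10000 ≈ 0.964300
step 3 [3y] zero: DF = P = 9187/10000 ≈ 0.918700
step 4 [4y] swap r/1=1303/37371: DF=(1 − 1303/37371·(0.984400+0.964300+0.918700))/(1+1303/37371) = 8697/10000 ≈ 0.869700
step 5 [5y] zero: DF = P = 4311/5000 ≈ 0.862200
step 6 [6y] zero: DF = P = 8429/10000 ≈ 0.842900
step 7 [7y] zero: DF = P = 4127/5000 ≈ 0.825400
step 8 [8y] swap r/1=550/17619: DF=(1 − 550/17619·(0.984400+0.964300+0.918700+0.869700+0.862200+0.842900+0.825400))/(1+550/17619) = 39/50 ≈ 0.780000

1 1 2461/2500
2 2 9643/10000
3 3 9187/10000
4 4 8697/10000
5 5 4311/5000
6 6 8429/10000
7 7 4127/5000
8 8 39/50
s(7y) = (1/(4127/5000) − 1)/(7) = 873/28889 ≈ 3.0219%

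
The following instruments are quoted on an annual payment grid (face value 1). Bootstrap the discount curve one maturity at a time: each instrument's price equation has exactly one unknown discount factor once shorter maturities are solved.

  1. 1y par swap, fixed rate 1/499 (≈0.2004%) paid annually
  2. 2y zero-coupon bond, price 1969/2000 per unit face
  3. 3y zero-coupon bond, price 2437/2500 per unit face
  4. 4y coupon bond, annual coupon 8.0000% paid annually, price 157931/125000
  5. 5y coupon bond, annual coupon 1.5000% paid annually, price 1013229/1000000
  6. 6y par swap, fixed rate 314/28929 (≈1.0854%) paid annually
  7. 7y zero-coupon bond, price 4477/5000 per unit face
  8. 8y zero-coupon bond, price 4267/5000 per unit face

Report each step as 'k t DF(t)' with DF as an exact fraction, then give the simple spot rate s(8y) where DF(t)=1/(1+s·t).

1 1 499/500
2 2 1969/2000
3 3 2437/2500
4 4 2377/2500
5 5 1881/2000
6 6 2343/2500
7 7 4477/5000
8 8 4267/5000
s(8y) = (1/(4267/5000) − 1)/(8) = 733/34136 ≈ 2.1473%

step 1 [1y] swap r/1=1/499: DF=(1 − 1/499·(0))/(1+1/499) = 499/500 ≈ 0.998000
step 2 [2y] zero: DF = P = 1969/2000 ≈ 0.984500
step 3 [3y] zero: DF = P = 2437/2500 ≈ 0.974800
step 4 [4y] bond c/1=2/25: DF=(157931/125000 − 2/25·(0.998000+0.984500+0.974800))/(1+2/25) = 2377/2500 ≈ 0.950800
step 5 [5y] bond c/1=3/200: DF=(1013229/1000000 − 3/200·(0.998000+0.984500+0.974800+0.950800))/(1+3/200) = 1881/2000 ≈ 0.940500
step 6 [6y] swap r/1=314/28929: DF=(1 − 314/28929·(0.998000+0.984500+0.974800+0.950800+0.940500))/(1+314/28929) = 2343/2500 ≈ 0.937200
step 7 [7y] zero: DF = P = 4477/5000 ≈ 0.895400
step 8 [8y] zero: DF = P = 4267/5000 ≈ 0.853400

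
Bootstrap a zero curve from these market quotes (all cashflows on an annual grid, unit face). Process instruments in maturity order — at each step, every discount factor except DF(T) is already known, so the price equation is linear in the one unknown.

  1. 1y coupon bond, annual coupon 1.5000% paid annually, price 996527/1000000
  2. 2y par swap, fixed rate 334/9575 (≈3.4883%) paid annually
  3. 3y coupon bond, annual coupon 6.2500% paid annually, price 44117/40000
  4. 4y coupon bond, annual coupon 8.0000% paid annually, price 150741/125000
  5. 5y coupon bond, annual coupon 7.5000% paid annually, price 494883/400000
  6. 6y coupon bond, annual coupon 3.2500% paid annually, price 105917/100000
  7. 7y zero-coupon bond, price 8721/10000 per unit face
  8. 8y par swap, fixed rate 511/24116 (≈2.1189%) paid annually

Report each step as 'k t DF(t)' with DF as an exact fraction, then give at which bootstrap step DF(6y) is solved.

1 1 4909/5000
2 2 2333/2500
3 3 4627/5000
4 4 4531/5000
5 5 1779/2000
6 6 8799/10000
7 7 8721/10000
8 8 8467/10000
DF(6y) is solved at step 6

step 1 [1y] bond c/1=3/200: DF=(996527/1000000 − 3/200·(0))/(1+3/200) = 4909/5000 ≈ 0.981800
step 2 [2y] swap r/1=334/9575: DF=(1 − 334/9575·(0.981800))/(1+334/9575) = 2333/2500 ≈ 0.933200
step 3 [3y] bond c/1=1/16: DF=(44117/40000 − 1/16·(0.981800+0.933200))/(1+1/16) = 4627/5000 ≈ 0.925400
step 4 [4y] bond c/1=2/25: DF=(150741/125000 − 2/25·(0.981800+0.933200+0.925400))/(1+2/25) = 4531/5000 ≈ 0.906200
step 5 [5y] bond c/1=3/40: DF=(494883/400000 − 3/40·(0.981800+0.933200+0.925400+0.906200))/(1+3/40) = 1779/2000 ≈ 0.889500
step 6 [6y] bond c/1=13/400: DF=(105917/100000 − 13/400·(0.981800+0.933200+0.925400+0.906200+0.889500))/(1+13/400) = 8799/10000 ≈ 0.879900
step 7 [7y] zero: DF = P = 8721/10000 ≈ 0.872100
step 8 [8y] swap r/1=511/24116: DF=(1 − 511/24116·(0.981800+0.933200+0.925400+0.906200+0.889500+0.879900+0.872100))/(1+511/24116) = 8467/10000 ≈ 0.846700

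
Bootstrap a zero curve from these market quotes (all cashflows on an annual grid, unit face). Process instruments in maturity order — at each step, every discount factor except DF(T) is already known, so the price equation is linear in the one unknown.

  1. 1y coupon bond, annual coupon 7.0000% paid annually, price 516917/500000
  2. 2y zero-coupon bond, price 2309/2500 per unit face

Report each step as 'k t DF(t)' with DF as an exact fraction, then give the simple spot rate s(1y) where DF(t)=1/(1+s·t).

step 1 [1y] bond c/1=7/100: DF=(516917/500000 − 7/100·(0))/(1+7/100) = 4831/5000 ≈ 0.966200
step 2 [2y] zero: DF = P = 2309/2500 ≈ 0.923600

1 1 4831/5000
2 2 2309/2500
s(1y) = (1/(4831/5000) − 1)/(1) = 169/4831 ≈ 3.4982%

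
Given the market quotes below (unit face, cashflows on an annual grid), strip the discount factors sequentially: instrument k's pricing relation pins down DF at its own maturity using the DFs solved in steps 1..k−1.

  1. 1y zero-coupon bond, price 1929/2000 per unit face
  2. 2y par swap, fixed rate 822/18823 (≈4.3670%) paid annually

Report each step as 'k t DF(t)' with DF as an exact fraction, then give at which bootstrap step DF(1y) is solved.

1 1 1929/2000
2 2 4589/5000
DF(1y) is solved at step 1

step 1 [1y] zero: DF = P = 1929/2000 ≈ 0.964500
step 2 [2y] swap r/1=822/18823: DF=(1 − 822/18823·(0.964500))/(1+822/18823) = 4589/5000 ≈ 0.917800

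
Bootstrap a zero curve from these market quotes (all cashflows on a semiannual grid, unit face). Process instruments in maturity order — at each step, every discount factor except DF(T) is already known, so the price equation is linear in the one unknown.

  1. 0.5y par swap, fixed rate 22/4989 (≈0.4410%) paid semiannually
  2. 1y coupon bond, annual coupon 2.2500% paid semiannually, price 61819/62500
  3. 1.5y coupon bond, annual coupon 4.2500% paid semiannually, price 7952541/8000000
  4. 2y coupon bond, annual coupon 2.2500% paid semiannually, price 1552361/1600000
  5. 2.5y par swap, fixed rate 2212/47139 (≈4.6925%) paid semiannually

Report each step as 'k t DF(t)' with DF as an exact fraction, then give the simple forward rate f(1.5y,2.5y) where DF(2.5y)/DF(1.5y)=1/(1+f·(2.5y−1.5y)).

step 1 [0.5y] swap r/2=11/4989: DF=(1 − 11/4989·(0))/(1+11/4989) = 4989/5000 ≈ 0.997800
step 2 [1y] bond c/2=9/800: DF=(61819/62500 − 9/800·(0.997800))/(1+9/800) = 967/1000 ≈ 0.967000
step 3 [1.5y] bond c/2=17/800: DF=(7952541/8000000 − 17/800·(0.997800+0.967000))/(1+17/800) = 373/400 ≈ 0.932500
step 4 [2y] bond c/2=9/800: DF=(1552361/1600000 − 9/800·(0.997800+0.967000+0.932500))/(1+9/800) = 1159/1250 ≈ 0.927200
step 5 [2.5y] swap r/2=1106/47139: DF=(1 − 1106/47139·(0.997800+0.967000+0.932500+0.927200))/(1+1106/47139) = 4447/5000 ≈ 0.889400

1 1/2 4989/5000
2 1 967/1000
3 3/2 373/400
4 2 1159/1250
5 5/2 4447/5000
f(1.5y,2.5y) = ((373/400)/(4447/5000) − 1)/(1) = 431/8894 ≈ 4.8460%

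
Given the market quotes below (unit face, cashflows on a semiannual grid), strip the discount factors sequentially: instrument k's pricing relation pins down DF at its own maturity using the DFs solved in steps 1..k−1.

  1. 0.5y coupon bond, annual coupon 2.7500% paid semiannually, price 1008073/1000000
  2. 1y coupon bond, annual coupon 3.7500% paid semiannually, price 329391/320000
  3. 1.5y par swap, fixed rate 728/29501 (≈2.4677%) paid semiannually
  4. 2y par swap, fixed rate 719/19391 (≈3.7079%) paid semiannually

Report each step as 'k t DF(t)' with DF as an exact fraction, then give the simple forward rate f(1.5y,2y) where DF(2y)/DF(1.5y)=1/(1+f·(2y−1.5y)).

step 1 [0.5y] bond c/2=11/800: DF=(1008073/1000000 − 11/800·(0))/(1+11/800) = 1243/1250 ≈ 0.994400
step 2 [1y] bond c/2=3/160: DF=(329391/320000 − 3/160·(0.994400))/(1+3/160) = 9921/10000 ≈ 0.992100
step 3 [1.5y] swap r/2=364/29501: DF=(1 − 364/29501·(0.994400+0.992100))/(1+364/29501) = 2409/2500 ≈ 0.963600
step 4 [2y] swap r/2=719/38782: DF=(1 − 719/38782·(0.994400+0.992100+0.963600))/(1+719/38782) = 9281/10000 ≈ 0.928100

1 1/2 1243/1250
2 1 9921/10000
3 3/2 2409/2500
4 2 9281/10000
f(1.5y,2y) = ((2409/2500)/(9281/10000) − 1)/(1/2) = 710/9281 ≈ 7.6500%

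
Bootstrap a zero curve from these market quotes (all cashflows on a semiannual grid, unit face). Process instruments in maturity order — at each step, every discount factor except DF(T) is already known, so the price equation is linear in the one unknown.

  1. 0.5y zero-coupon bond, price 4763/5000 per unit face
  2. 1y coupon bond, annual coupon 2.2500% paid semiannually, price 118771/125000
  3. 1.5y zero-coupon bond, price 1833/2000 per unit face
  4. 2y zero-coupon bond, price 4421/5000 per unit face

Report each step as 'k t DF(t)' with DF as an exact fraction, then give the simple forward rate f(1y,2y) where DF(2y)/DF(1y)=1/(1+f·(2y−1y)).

step 1 [0.5y] zero: DF = P = 4763/5000 ≈ 0.952600
step 2 [1y] bond c/2=9/800: DF=(118771/125000 − 9/800·(0.952600))/(1+9/800) = 929/1000 ≈ 0.929000
step 3 [1.5y] zero: DF = P = 1833/2000 ≈ 0.916500
step 4 [2y] zero: DF = P = 4421/5000 ≈ 0.884200

1 1/2 4763/5000
2 1 929/1000
3 3/2 1833/2000
4 2 4421/5000
f(1y,2y) = ((929/1000)/(4421/5000) − 1)/(1) = 224/4421 ≈ 5.0667%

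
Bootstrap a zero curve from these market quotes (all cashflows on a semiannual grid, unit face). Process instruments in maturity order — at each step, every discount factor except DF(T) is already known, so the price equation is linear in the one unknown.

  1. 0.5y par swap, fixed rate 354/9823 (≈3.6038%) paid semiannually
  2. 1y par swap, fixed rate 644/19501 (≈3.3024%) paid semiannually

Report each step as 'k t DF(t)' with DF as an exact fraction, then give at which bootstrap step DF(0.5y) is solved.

1 1/2 9823/10000
2 1 4839/5000
DF(0.5y) is solved at step 1

step 1 [0.5y] swap r/2=177/9823: DF=(1 − 177/9823·(0))/(1+177/9823) = 9823/10000 ≈ 0.982300
step 2 [1y] swap r/2=322/19501: DF=(1 − 322/19501·(0.982300))/(1+322/19501) = 4839/5000 ≈ 0.967800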